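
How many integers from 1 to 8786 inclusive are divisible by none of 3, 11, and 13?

4917

Apply inclusion-exclusion:
⌊8786/3⌋ + ⌊8786/11⌋ + ⌊8786/13⌋ − ⌊8786/33⌋ − ⌊8786/39⌋ − ⌊8786/143⌋ + ⌊8786/429⌋ = 2928 + 798 + 675 − 266 − 225 − 61 + 20 = 3869
8786 − 3869 = 4917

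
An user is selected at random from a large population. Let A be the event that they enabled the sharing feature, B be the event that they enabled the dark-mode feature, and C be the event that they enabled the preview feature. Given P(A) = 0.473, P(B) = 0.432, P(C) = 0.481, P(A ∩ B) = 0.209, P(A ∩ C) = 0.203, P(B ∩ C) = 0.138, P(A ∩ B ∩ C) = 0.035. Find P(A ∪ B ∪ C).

0.871

P(A ∪ B ∪ C) = 0.473 + 0.432 + 0.481 − 0.209 − 0.203 − 0.138 + 0.035 = 0.871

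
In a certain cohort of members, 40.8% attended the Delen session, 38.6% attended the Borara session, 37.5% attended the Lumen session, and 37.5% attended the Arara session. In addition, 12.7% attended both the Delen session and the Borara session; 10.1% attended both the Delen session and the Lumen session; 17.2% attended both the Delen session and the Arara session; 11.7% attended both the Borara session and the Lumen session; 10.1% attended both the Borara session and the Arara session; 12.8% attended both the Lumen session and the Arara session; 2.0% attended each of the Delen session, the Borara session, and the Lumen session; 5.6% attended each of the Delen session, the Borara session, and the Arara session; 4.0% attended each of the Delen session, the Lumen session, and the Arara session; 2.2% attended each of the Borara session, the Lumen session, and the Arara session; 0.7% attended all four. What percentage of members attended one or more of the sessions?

92.9%

By inclusion–exclusion:
P(at least one) = 40.8 + 38.6 + 37.5 + 37.5 − 12.7 − 10.1 − 17.2 − 11.7 − 10.1 − 12.8 + 2.0 + 5.6 + 4.0 + 2.2 − 0.7 = 92.9%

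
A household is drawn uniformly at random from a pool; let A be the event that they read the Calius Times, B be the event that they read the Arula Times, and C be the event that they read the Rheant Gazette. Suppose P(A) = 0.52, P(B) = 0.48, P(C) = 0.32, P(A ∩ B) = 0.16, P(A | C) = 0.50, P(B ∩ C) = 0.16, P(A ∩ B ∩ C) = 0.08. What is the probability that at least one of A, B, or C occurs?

0.92

P(A ∩ C) = P(C)·P(A|C) = 0.32 × 0.50 = 0.16
Inclusion–exclusion gives
P(A ∪ B ∪ C) = 0.52 + 0.48 + 0.32 − 0.16 − 0.16 − 0.16 + 0.08 = 0.92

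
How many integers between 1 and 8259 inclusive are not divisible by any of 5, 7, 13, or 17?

By inclusion–exclusion:
1651 + 1179 + 635 + 485 − 235 − 127 − 97 − 90 − 69 − 37 + 18 + 13 + 7 + 5 − 1 = 3337
8259 − 3337 = 4922

4922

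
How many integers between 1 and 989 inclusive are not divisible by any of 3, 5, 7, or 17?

427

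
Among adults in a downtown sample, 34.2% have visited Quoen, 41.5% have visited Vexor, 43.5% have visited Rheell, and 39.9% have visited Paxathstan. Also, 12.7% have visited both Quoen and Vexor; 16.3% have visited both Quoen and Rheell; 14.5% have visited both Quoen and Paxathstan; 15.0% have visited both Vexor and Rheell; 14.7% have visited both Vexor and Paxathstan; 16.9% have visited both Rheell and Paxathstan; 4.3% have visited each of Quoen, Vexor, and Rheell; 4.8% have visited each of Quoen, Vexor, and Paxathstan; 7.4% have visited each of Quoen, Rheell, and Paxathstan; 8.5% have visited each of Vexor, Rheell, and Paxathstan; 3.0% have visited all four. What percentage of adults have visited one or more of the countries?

91.0%

Using inclusion–exclusion:
P(union) = 34.2 + 41.5 + 43.5 + 39.9 − 12.7 − 16.3 − 14.5 − 15.0 − 14.7 − 16.9 + 4.3 + 4.8 + 7.4 + 8.5 − 3.0 = 91.0%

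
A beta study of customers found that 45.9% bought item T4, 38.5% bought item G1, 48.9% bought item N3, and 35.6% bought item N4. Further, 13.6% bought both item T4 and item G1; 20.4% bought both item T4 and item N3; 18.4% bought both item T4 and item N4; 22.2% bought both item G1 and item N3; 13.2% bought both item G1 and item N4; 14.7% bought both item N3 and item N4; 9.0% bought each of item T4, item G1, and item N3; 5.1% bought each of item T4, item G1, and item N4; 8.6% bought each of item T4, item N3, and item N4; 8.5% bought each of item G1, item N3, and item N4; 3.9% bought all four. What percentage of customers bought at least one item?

93.7%

P(at least one) = 45.9 + 38.5 + 48.9 + 35.6 − 13.6 − 20.4 − 18.4 − 22.2 − 13.2 − 14.7 + 9.0 + 5.1 + 8.6 + 8.5 − 3.9 = 93.7%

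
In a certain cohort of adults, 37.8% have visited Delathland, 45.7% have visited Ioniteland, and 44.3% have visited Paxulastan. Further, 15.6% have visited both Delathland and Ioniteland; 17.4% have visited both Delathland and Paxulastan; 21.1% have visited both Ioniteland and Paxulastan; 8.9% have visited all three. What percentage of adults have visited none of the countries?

Inclusion–exclusion gives
P(union) = 37.8 + 45.7 + 44.3 − 15.6 − 17.4 − 21.1 + 8.9 = 82.6%
P(none) = 100% − 82.6% = 17.4%

17.4%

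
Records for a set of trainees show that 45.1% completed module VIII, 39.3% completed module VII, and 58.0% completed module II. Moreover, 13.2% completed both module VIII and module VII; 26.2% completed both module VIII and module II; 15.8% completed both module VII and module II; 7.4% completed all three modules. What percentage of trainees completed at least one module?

P(at least one) = 45.1 + 39.3 + 58.0 − 13.2 − 26.2 − 15.8 + 7.4 = 94.6%

94.6%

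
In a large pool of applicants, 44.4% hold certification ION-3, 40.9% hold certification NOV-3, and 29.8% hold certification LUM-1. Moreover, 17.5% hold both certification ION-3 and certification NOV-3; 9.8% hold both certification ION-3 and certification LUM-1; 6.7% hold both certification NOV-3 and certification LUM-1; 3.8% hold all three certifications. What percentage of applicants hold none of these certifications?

15.1%

Using inclusion–exclusion:
P(union) = 44.4 + 40.9 + 29.8 − 17.5 − 9.8 − 6.7 + 3.8 = 84.9%
P(none) = 100% − 84.9% = 15.1%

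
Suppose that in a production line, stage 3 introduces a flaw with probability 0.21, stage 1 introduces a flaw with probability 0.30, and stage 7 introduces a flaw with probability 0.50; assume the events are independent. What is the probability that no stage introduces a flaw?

P(none) = (1 − 0.21) × (1 − 0.30) × (1 − 0.50) = 0.79 × 0.70 × 0.50 = 0.2765

0.2765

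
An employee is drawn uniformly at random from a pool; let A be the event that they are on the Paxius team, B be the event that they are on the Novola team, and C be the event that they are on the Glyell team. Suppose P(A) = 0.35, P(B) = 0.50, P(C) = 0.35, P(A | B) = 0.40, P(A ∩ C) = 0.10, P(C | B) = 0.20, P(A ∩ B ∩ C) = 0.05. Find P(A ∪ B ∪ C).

0.85

P(A ∩ B) = P(B)·P(A|B) = 0.50 × 0.40 = 0.20
P(B ∩ C) = P(B)·P(C|B) = 0.50 × 0.20 = 0.10
Using inclusion–exclusion:
P(A ∪ B ∪ C) = 0.35 + 0.50 + 0.35 − 0.20 − 0.10 − 0.10 + 0.05 = 0.85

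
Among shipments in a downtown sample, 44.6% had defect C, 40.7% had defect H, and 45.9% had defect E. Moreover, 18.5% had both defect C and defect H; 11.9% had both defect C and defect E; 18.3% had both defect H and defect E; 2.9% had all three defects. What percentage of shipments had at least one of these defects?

85.4%

Using inclusion–exclusion:
P(union) = 44.6 + 40.7 + 45.9 − 18.5 − 11.9 − 18.3 + 2.9 = 85.4%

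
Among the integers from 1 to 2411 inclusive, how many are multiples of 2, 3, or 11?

1680

Using inclusion–exclusion:
floor(2411/2) + floor(2411/3) + floor(2411/11) − floor(2411/6) − floor(2411/22) − floor(2411/33) + floor(2411/66) = 1205 + 803 + 219 − 401 − 109 − 73 + 36 = 1680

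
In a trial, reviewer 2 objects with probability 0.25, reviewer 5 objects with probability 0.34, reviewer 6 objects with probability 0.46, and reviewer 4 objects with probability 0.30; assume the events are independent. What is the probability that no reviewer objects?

Since the events are independent, P(none) is the product of the individual non-occurrence probabilities.
P(none) = (1 − 0.25) × (1 − 0.34) × (1 − 0.46) × (1 − 0.30) = 0.75 × 0.66 × 0.54 × 0.70 = 0.18711

0.18711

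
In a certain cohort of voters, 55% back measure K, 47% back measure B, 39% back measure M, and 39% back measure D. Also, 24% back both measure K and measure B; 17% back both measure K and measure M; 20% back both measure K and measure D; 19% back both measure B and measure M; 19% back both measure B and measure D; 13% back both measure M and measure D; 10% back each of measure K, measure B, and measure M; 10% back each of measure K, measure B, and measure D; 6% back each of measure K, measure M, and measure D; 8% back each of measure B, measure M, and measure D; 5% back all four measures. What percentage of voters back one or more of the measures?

Using inclusion–exclusion:
P(at least one) = 55 + 47 + 39 + 39 − 24 − 17 − 20 − 19 − 19 − 13 + 10 + 10 + 6 + 8 − 5 = 97%

97%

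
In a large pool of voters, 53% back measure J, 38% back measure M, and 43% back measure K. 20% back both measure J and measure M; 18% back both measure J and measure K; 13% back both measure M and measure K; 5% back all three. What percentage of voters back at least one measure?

By inclusion–exclusion:
P(≥1) = 53 + 38 + 43 − 20 − 18 − 13 + 5 = 88%

88%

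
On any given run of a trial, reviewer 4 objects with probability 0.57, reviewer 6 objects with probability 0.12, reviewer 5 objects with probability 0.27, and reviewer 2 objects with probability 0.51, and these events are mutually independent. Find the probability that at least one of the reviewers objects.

Independence gives P(none) = ∏(1 − pᵢ).
P(none) = (1 − 0.57) × (1 − 0.12) × (1 − 0.27) × (1 − 0.51) = 0.43 × 0.88 × 0.73 × 0.49 = 0.13535368
P(at least one) = 1 − 0.13535368 = 0.86464632

0.86464632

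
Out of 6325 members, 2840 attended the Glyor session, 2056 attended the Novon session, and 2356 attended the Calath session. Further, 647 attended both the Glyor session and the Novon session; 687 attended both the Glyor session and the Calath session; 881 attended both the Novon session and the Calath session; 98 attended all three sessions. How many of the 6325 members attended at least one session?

5135

|at least one| = 2840 + 2056 + 2356 − 647 − 687 − 881 + 98 = 5135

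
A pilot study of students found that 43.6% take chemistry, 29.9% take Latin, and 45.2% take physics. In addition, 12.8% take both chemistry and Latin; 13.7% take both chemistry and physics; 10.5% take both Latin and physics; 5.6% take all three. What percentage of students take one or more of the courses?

P(≥1) = 43.6 + 29.9 + 45.2 − 12.8 − 13.7 − 10.5 + 5.6 = 87.3%

87.3%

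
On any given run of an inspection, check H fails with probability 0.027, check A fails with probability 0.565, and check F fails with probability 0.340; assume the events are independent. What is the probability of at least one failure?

P(none) = (1 − 0.027) × (1 − 0.565) × (1 − 0.340) = 0.973 × 0.435 × 0.660 = 0.2793483
P(at least one) = 1 − 0.2793483 = 0.7206517

0.7206517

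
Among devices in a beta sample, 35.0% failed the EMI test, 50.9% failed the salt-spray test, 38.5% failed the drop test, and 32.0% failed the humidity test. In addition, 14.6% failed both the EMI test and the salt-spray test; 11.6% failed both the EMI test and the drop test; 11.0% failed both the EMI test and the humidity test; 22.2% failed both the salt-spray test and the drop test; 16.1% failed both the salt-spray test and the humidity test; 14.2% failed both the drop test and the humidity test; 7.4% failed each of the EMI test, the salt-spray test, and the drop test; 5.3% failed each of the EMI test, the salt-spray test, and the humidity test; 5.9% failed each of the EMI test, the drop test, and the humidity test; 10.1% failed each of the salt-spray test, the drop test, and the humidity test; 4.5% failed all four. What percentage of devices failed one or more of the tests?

P(union) = 35.0 + 50.9 + 38.5 + 32.0 − 14.6 − 11.6 − 11.0 − 22.2 − 16.1 − 14.2 + 7.4 + 5.3 + 5.9 + 10.1 − 4.5 = 90.9%

90.9%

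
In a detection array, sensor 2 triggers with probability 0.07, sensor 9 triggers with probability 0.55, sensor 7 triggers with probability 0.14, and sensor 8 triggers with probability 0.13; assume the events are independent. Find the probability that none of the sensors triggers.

P(none) = (1 − 0.07) × (1 − 0.55) × (1 − 0.14) × (1 − 0.13) = 0.93 × 0.45 × 0.86 × 0.87 = 0.3131217

0.3131217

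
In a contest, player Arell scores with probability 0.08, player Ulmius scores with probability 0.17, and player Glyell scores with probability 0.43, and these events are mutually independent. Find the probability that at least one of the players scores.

P(none) = (1 − 0.08) × (1 − 0.17) × (1 − 0.43) = 0.92 × 0.83 × 0.57 = 0.435252
P(at least one) = 1 − 0.435252 = 0.564748

0.564748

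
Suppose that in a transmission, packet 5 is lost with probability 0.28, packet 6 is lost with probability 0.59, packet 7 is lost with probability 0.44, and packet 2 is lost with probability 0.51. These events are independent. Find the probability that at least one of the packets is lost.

0.91899712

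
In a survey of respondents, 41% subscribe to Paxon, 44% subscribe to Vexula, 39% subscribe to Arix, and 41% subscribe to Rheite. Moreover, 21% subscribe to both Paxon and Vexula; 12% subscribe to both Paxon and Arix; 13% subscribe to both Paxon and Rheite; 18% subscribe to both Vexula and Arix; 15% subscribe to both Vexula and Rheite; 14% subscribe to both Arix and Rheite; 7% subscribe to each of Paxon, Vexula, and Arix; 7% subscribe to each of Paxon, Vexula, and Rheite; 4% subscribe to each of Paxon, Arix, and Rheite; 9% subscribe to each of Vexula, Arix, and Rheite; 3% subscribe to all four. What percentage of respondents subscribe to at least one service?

96%

P(≥1) = 41 + 44 + 39 + 41 − 21 − 12 − 13 − 18 − 15 − 14 + 7 + 7 + 4 + 9 − 3 = 96%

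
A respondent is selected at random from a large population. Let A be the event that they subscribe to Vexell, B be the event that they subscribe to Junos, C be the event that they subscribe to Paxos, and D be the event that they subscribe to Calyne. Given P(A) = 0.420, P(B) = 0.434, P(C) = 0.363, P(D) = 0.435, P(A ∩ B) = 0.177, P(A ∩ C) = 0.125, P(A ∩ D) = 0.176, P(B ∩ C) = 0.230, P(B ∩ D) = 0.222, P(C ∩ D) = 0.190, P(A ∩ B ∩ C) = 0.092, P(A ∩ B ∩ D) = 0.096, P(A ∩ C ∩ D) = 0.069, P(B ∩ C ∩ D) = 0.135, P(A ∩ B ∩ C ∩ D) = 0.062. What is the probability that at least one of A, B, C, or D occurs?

By inclusion–exclusion:
P(A ∪ B ∪ C ∪ D) = 0.420 + 0.434 + 0.363 + 0.435 − 0.177 − 0.125 − 0.176 − 0.230 − 0.222 − 0.190 + 0.092 + 0.096 + 0.069 + 0.135 − 0.062 = 0.862

0.862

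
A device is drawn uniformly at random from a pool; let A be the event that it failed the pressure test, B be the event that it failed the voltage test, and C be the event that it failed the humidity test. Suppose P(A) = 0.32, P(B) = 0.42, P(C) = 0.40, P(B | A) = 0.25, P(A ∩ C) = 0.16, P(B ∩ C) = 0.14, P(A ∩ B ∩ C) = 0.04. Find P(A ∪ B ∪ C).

P(A ∩ B) = P(A)·P(B|A) = 0.32 × 0.25 = 0.08
Apply inclusion-exclusion:
P(A ∪ B ∪ C) = 0.32 + 0.42 + 0.40 − 0.08 − 0.16 − 0.14 + 0.04 = 0.80

0.80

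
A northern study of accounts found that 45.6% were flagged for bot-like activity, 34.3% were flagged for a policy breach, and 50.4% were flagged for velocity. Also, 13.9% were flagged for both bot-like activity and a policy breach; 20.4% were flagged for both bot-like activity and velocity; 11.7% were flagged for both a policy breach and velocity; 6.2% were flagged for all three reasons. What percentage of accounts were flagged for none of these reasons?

9.5%

Inclusion–exclusion gives
P(≥1) = 45.6 + 34.3 + 50.4 − 13.9 − 20.4 − 11.7 + 6.2 = 90.5%
P(none) = 100% − 90.5% = 9.5%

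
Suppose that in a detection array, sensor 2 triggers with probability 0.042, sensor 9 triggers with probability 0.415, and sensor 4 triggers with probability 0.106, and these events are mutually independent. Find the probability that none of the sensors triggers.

P(none) = (1 − 0.042) × (1 − 0.415) × (1 − 0.106) = 0.958 × 0.585 × 0.894 = 0.50102442

0.50102442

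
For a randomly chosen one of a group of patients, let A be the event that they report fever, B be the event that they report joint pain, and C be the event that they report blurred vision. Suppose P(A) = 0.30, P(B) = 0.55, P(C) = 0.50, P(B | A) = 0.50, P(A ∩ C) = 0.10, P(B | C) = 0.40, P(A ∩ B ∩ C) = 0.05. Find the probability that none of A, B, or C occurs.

P(A ∩ B) = P(A)·P(B|A) = 0.30 × 0.50 = 0.15
P(B ∩ C) = P(C)·P(B|C) = 0.50 × 0.40 = 0.20
By inclusion-exclusion,
P(A ∪ B ∪ C) = 0.30 + 0.55 + 0.50 − 0.15 − 0.10 − 0.20 + 0.05 = 0.95
P(none) = 1 − 0.95 = 0.05

0.05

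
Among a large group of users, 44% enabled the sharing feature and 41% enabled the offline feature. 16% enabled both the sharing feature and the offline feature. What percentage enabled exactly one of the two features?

P(exactly one) = 44 + 41 − 2·16 = 53%

53%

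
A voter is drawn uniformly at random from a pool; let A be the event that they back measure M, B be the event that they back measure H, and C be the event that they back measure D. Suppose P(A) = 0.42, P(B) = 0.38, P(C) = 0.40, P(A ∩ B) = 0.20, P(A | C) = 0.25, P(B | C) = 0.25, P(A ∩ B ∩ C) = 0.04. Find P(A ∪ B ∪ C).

0.84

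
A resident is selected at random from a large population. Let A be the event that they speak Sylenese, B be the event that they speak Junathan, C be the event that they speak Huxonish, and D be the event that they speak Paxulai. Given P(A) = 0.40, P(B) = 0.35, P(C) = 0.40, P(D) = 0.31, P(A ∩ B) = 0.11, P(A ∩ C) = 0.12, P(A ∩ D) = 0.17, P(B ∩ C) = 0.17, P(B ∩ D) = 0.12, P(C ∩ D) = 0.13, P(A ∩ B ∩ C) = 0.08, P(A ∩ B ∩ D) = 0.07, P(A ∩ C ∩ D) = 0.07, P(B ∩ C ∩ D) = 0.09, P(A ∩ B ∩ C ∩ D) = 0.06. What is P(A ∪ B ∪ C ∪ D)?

P(A ∪ B ∪ C ∪ D) = 0.40 + 0.35 + 0.40 + 0.31 − 0.11 − 0.12 − 0.17 − 0.17 − 0.12 − 0.13 + 0.08 + 0.07 + 0.07 + 0.09 − 0.06 = 0.89

0.89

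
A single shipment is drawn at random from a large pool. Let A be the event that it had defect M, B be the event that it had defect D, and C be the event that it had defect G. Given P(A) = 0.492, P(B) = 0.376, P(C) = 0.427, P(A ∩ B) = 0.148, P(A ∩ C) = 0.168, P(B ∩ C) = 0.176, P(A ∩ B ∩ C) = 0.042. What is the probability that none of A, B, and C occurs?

0.155

P(A ∪ B ∪ C) = 0.492 + 0.376 + 0.427 − 0.148 − 0.168 − 0.176 + 0.042 = 0.845
P(none) = 1 − 0.845 = 0.155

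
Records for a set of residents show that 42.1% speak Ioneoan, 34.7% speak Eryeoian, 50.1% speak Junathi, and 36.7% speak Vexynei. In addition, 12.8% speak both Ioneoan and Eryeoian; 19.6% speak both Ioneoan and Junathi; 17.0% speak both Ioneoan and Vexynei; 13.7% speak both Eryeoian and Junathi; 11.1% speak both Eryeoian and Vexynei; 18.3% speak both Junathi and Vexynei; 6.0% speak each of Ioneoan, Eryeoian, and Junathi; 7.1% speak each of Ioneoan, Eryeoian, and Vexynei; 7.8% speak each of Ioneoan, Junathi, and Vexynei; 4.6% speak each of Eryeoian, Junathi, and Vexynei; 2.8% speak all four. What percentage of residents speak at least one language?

93.8%

By inclusion-exclusion,
P(≥1) = 42.1 + 34.7 + 50.1 + 36.7 − 12.8 − 19.6 − 17.0 − 13.7 − 11.1 − 18.3 + 6.0 + 7.1 + 7.8 + 4.6 − 2.8 = 93.8%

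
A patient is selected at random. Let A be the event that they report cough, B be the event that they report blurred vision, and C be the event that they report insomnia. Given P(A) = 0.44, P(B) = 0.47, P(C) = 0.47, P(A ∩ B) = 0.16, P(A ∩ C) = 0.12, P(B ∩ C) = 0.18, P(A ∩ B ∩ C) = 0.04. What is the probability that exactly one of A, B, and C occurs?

0.58

Using the inclusion–exclusion count for exactly one event:
P(exactly one) = 0.44 + 0.47 + 0.47 − 2·0.16 − 2·0.12 − 2·0.18 + 3·0.04 = 0.58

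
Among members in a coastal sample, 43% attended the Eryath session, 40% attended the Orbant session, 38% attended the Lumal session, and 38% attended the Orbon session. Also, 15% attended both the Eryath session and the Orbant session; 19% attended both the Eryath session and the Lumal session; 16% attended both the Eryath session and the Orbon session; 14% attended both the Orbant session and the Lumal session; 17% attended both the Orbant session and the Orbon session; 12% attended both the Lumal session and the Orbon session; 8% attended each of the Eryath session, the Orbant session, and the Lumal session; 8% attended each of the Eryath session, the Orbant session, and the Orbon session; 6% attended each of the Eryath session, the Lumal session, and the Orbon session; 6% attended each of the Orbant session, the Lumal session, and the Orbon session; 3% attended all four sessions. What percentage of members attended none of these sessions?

Using inclusion–exclusion:
P(union) = 43 + 40 + 38 + 38 − 15 − 19 − 16 − 14 − 17 − 12 + 8 + 8 + 6 + 6 − 3 = 91%
P(none) = 100% − 91% = 9%

9%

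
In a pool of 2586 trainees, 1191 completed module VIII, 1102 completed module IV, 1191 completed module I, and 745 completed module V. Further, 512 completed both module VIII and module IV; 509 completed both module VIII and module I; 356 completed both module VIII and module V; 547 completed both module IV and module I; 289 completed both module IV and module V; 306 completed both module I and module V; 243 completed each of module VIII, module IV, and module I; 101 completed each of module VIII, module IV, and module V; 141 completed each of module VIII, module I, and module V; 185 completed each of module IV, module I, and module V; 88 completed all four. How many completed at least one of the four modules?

2292

|union| = 1191 + 1102 + 1191 + 745 − 512 − 509 − 356 − 547 − 289 − 306 + 243 + 101 + 141 + 185 − 88 = 2292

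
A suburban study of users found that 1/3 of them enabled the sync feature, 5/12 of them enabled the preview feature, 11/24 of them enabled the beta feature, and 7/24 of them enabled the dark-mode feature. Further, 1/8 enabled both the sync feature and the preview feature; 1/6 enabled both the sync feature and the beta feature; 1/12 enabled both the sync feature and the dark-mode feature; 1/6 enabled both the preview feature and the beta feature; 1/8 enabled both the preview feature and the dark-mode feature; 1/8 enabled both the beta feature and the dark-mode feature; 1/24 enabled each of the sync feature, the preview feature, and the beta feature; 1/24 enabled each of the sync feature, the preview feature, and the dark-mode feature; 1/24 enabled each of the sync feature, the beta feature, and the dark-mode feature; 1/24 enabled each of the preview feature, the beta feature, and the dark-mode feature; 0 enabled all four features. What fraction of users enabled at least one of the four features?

By inclusion–exclusion:
P(union) = 1/3 + 5/12 + 11/24 + 7/24 − 1/8 − 1/6 − 1/12 − 1/6 − 1/8 − 1/8 + 1/24 + 1/24 + 1/24 + 1/24 − 0 = 7/8

7/8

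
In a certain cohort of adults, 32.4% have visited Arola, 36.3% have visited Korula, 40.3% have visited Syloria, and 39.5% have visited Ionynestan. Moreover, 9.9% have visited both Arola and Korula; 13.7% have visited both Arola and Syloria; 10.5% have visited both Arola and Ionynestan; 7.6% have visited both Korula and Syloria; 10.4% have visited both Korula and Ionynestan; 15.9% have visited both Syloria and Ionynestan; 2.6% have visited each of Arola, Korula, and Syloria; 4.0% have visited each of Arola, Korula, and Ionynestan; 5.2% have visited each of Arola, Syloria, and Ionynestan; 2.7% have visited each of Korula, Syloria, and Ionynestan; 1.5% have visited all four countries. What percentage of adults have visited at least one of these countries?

P(≥1) = 32.4 + 36.3 + 40.3 + 39.5 − 9.9 − 13.7 − 10.5 − 7.6 − 10.4 − 15.9 + 2.6 + 4.0 + 5.2 + 2.7 − 1.5 = 93.5%

93.5%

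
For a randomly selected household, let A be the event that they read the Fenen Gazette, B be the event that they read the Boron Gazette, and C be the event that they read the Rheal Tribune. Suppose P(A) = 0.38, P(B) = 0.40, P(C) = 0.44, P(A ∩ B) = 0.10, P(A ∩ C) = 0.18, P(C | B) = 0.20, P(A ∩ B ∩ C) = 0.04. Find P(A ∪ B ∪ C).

0.90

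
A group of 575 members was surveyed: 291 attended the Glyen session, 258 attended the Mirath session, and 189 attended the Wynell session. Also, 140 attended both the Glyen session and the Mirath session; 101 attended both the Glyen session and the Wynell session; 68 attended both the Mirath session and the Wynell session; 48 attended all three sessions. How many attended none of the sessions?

By inclusion–exclusion:
|union| = 291 + 258 + 189 − 140 − 101 − 68 + 48 = 477
None: 575 − 477 = 98

98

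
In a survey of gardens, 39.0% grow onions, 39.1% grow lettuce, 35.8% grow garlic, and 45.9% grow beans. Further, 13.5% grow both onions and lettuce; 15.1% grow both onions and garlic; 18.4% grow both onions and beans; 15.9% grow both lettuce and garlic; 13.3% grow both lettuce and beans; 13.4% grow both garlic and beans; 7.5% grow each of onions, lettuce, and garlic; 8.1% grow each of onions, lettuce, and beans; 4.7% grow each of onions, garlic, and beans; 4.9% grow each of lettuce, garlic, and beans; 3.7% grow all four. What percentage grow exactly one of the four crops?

P(exactly one) = 39.0 + 39.1 + 35.8 + 45.9 − 2·13.5 − 2·15.1 − 2·18.4 − 2·15.9 − 2·13.3 − 2·13.4 + 3·7.5 + 3·8.1 + 3·4.7 + 3·4.9 − 4·3.7 = 41.4%

41.4%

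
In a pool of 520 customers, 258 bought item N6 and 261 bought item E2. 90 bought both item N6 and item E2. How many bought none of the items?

Inclusion–exclusion gives
|at least one| = 258 + 261 − 90 = 429
None: 520 − 429 = 91

91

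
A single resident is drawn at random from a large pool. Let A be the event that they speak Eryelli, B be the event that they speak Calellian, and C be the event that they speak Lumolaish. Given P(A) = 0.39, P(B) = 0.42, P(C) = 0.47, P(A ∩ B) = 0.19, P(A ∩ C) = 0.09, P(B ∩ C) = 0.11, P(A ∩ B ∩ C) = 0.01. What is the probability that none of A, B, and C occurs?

P(A ∪ B ∪ C) = 0.39 + 0.42 + 0.47 − 0.19 − 0.09 − 0.11 + 0.01 = 0.90
P(none) = 1 − 0.90 = 0.10

0.10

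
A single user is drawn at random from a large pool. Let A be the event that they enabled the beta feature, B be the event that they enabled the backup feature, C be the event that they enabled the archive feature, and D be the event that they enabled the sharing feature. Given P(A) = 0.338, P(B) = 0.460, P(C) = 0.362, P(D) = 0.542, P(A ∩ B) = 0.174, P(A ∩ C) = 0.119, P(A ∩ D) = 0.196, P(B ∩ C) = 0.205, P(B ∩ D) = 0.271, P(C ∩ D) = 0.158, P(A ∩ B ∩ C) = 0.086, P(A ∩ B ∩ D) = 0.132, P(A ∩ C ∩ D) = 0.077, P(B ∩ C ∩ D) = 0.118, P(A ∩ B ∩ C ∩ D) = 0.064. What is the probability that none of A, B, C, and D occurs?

0.072

Using inclusion–exclusion:
P(A ∪ B ∪ C ∪ D) = 0.338 + 0.460 + 0.362 + 0.542 − 0.174 − 0.119 − 0.196 − 0.205 − 0.271 − 0.158 + 0.086 + 0.132 + 0.077 + 0.118 − 0.064 = 0.928
P(none) = 1 − 0.928 = 0.072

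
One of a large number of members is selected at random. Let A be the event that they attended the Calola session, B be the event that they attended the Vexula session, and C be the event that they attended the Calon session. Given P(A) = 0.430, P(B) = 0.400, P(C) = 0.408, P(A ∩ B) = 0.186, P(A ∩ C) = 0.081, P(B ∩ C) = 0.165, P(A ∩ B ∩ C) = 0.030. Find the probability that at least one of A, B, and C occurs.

P(A ∪ B ∪ C) = 0.430 + 0.400 + 0.408 − 0.186 − 0.081 − 0.165 + 0.030 = 0.836

0.836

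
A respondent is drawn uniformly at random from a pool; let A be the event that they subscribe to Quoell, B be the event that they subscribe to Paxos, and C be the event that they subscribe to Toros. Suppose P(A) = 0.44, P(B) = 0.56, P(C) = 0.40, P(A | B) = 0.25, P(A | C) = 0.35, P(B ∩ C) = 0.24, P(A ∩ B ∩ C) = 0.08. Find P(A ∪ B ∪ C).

P(A ∩ B) = P(B)·P(A|B) = 0.56 × 0.25 = 0.14
P(A ∩ C) = P(C)·P(A|C) = 0.40 × 0.35 = 0.14
P(A ∪ B ∪ C) = 0.44 + 0.56 + 0.40 − 0.14 − 0.14 − 0.24 + 0.08 = 0.96

0.96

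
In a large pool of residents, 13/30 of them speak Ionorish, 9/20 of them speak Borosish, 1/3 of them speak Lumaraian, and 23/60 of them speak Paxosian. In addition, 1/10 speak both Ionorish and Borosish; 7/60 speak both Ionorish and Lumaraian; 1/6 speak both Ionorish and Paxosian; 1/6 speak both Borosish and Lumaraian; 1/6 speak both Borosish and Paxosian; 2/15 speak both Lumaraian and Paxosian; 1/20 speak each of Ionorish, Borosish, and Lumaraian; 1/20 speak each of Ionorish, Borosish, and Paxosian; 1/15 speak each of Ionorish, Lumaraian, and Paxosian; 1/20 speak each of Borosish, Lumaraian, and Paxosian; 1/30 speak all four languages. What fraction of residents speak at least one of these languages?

P(at least one) = 13/30 + 9/20 + 1/3 + 23/60 − 1/10 − 7/60 − 1/6 − 1/6 − 1/6 − 2/15 + 1/20 + 1/20 + 1/15 + 1/20 − 1/30 = 14/15

14/15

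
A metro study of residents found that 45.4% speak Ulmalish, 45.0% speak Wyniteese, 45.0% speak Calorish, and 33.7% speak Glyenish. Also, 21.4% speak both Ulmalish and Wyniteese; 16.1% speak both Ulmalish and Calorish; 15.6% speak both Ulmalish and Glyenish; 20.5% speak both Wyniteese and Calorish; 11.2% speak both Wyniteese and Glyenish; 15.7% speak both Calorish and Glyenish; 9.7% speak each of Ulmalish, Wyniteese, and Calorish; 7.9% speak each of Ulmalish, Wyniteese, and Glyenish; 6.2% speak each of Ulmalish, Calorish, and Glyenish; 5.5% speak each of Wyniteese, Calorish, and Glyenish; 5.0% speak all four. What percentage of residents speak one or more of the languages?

92.9%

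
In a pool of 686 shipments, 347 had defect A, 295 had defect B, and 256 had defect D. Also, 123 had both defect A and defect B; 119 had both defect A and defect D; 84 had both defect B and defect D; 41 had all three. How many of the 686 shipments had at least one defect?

By inclusion–exclusion:
N(≥1) = 347 + 295 + 256 − 123 − 119 − 84 + 41 = 613

613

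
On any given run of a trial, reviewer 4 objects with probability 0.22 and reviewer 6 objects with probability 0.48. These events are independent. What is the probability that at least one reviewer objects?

0.5944

Since the events are independent, P(none) is the product of the individual non-occurrence probabilities.
P(none) = (1 − 0.22) × (1 − 0.48) = 0.78 × 0.52 = 0.4056
P(at least one) = 1 − 0.4056 = 0.5944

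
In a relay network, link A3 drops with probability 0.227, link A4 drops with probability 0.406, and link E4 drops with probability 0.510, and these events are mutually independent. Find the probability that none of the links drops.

0.22498938

P(none) = (1 − 0.227) × (1 − 0.406) × (1 − 0.510) = 0.773 × 0.594 × 0.490 = 0.22498938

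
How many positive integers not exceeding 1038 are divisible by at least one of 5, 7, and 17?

207 + 148 + 61 − 29 − 12 − 8 + 1 = 368

368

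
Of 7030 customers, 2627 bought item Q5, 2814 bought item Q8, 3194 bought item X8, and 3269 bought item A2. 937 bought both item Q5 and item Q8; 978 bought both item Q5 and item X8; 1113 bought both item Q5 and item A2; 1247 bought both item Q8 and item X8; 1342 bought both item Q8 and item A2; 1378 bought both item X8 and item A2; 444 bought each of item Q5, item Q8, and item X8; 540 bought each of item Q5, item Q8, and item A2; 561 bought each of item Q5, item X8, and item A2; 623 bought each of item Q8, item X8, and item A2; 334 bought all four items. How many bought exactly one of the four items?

3082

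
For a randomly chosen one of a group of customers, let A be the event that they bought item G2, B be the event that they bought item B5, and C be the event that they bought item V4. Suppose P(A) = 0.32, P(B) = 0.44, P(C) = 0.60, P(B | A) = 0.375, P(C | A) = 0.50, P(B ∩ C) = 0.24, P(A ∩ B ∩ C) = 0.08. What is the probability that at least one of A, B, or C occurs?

0.92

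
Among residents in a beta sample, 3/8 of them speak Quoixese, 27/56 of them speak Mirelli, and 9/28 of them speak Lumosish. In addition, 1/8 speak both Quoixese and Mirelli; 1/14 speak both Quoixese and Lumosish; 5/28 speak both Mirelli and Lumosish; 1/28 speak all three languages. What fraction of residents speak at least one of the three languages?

47/56

Inclusion–exclusion gives
P(≥1) = 3/8 + 27/56 + 9/28 − 1/8 − 1/14 − 5/28 + 1/28 = 47/56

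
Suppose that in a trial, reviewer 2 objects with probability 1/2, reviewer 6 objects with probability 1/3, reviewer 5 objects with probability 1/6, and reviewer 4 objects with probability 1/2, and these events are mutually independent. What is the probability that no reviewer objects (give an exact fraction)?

P(none) = (1 − 1/2) × (1 − 1/3) × (1 − 1/6) × (1 − 1/2) = 1/2 × 2/3 × 5/6 × 1/2 = 5/36

5/36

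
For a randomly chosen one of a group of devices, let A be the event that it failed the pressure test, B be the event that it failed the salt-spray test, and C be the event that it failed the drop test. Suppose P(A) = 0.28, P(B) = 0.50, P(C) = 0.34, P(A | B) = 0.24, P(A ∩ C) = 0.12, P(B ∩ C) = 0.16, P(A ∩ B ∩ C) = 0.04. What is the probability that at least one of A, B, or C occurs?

P(A ∩ B) = P(B)·P(A|B) = 0.50 × 0.24 = 0.12
By inclusion–exclusion:
P(A ∪ B ∪ C) = 0.28 + 0.50 + 0.34 − 0.12 − 0.12 − 0.16 + 0.04 = 0.76

0.76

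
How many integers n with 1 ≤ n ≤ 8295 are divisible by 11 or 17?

1197

754 + 487 − 44 = 1197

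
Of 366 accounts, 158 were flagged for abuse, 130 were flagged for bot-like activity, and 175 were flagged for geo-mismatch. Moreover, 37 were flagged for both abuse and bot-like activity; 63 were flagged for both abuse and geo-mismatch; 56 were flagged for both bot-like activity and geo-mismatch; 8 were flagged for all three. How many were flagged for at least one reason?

315

Inclusion–exclusion gives
N(≥1) = 158 + 130 + 175 − 37 − 63 − 56 + 8 = 315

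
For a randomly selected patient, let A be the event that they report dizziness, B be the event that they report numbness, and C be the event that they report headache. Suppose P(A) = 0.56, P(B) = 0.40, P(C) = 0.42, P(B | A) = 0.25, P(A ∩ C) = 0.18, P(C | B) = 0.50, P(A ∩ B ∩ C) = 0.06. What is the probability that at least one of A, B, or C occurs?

0.92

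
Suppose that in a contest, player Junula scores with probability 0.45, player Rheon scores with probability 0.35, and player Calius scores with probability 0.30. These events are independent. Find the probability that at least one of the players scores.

P(none) = (1 − 0.45) × (1 − 0.35) × (1 − 0.30) = 0.55 × 0.65 × 0.70 = 0.25025
P(at least one) = 1 − 0.25025 = 0.74975

0.74975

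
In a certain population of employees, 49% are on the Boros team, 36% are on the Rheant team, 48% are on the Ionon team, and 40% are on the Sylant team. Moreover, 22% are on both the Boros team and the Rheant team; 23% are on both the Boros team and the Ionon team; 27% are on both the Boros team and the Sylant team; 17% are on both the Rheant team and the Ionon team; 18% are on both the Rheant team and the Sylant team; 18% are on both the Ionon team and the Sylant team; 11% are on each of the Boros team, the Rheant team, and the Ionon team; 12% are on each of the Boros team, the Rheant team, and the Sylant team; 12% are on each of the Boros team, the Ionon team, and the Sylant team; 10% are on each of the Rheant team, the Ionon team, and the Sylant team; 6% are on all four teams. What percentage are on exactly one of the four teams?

By inclusion–exclusion (exactly-one form):
P(exactly one) = 49 + 36 + 48 + 40 − 2·22 − 2·23 − 2·27 − 2·17 − 2·18 − 2·18 + 3·11 + 3·12 + 3·12 + 3·10 − 4·6 = 34%

34%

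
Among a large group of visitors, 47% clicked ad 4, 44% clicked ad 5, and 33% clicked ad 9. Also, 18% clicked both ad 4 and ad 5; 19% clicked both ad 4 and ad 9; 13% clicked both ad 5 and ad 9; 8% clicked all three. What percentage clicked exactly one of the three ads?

P(exactly one) = 47 + 44 + 33 − 2·18 − 2·19 − 2·13 + 3·8 = 48%

48%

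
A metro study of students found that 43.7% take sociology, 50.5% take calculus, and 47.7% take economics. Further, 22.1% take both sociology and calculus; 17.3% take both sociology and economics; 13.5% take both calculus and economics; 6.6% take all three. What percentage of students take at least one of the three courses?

P(≥1) = 43.7 + 50.5 + 47.7 − 22.1 − 17.3 − 13.5 + 6.6 = 95.6%

95.6%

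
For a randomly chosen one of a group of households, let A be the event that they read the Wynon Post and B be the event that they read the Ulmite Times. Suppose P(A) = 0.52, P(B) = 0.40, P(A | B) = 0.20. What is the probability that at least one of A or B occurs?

P(A ∩ B) = P(B)·P(A|B) = 0.40 × 0.20 = 0.08
P(A ∪ B) = 0.52 + 0.40 − 0.08 = 0.84

0.84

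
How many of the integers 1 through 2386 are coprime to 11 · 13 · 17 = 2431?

1885

⌊2386/11⌋ + ⌊2386/13⌋ + ⌊2386/17⌋ − ⌊2386/143⌋ − ⌊2386/187⌋ − ⌊2386/221⌋ + ⌊2386/2431⌋ = 216 + 183 + 140 − 16 − 12 − 10 + 0 = 501
2386 − 501 = 1885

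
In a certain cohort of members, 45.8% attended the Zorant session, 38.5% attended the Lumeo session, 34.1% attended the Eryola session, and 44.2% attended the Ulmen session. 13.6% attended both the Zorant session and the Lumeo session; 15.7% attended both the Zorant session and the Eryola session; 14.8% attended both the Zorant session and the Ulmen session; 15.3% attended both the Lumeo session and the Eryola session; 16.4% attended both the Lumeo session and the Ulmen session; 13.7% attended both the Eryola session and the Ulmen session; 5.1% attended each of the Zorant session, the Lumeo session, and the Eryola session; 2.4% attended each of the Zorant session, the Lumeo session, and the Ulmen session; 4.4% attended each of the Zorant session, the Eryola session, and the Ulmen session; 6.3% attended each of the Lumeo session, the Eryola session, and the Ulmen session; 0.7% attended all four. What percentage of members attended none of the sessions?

P(union) = 45.8 + 38.5 + 34.1 + 44.2 − 13.6 − 15.7 − 14.8 − 15.3 − 16.4 − 13.7 + 5.1 + 2.4 + 4.4 + 6.3 − 0.7 = 90.6%
P(none) = 100% − 90.6% = 9.4%

9.4%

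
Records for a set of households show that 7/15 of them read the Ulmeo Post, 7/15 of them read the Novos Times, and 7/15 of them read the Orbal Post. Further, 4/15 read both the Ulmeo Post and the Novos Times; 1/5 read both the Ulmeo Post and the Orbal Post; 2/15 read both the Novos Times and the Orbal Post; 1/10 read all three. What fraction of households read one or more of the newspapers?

By inclusion-exclusion,
P(≥1) = 7/15 + 7/15 + 7/15 − 4/15 − 1/5 − 2/15 + 1/10 = 9/10

9/10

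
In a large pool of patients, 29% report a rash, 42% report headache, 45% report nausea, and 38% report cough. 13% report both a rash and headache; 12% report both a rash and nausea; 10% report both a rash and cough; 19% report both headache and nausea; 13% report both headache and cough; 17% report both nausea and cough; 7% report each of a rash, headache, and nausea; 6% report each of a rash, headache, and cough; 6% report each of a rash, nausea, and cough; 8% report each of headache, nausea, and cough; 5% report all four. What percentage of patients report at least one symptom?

92%

P(union) = 29 + 42 + 45 + 38 − 13 − 12 − 10 − 19 − 13 − 17 + 7 + 6 + 6 + 8 − 5 = 92%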